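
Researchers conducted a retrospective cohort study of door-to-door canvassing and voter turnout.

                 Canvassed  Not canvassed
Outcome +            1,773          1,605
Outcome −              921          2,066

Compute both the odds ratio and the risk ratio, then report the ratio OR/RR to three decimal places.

Reading the table with exposure as columns: a = 1773 (Canvassed, case), b = 921 (Canvassed, non-case), c = 1605 (Not canvassed, case), d = 2066.
OR = (1773·2066)/(921·1605) = 3663018/1478205 = 2.47802
Risk in exposed = 1773/2694 = 0.65813; risk in unexposed = 1605/3671 = 0.43721; RR = 1.50529
OR/RR = 2.47802 / 1.50529 = 1.64620
The outcome is not rare, so the OR lies further from 1 than the RR.

1.646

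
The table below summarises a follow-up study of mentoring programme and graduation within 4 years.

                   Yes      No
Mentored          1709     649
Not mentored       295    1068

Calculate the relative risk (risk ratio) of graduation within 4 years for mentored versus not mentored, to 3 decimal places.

Cells: a = 1709, b = 649, c = 295, d = 1068.
Risk in exposed = 1709/2358 = 0.72477; risk in unexposed = 295/1363 = 0.21643.
RR = 0.72477 / 0.21643 = 3.34867
The risk among the exposed is 3.35 times that among the unexposed.

3.349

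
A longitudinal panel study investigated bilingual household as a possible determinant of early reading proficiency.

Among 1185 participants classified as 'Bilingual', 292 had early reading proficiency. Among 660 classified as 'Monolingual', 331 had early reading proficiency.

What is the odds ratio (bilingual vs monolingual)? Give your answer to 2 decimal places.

0.33

From the description: a = 292, b = 893, c = 331, d = 329.
OR = (a·d)/(b·c) = (292 × 329) / (893 × 331) = 96068 / 295583 = 0.32501
Exposure is associated with lower odds of early reading proficiency (OR = 0.33 < 1).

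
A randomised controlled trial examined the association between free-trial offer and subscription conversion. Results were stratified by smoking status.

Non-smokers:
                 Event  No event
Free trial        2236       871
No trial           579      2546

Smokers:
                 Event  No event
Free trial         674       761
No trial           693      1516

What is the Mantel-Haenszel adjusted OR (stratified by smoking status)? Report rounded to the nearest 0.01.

5.29

OR_MH = Σ(aᵢdᵢ/nᵢ) / Σ(bᵢcᵢ/nᵢ), where nᵢ is the stratum total.
Stratum 1 (Non-smokers): n = 6232; a·d/n = 2236·2546/6232 = 913.4878; b·c/n = 871·579/6232 = 80.9225
Stratum 2 (Smokers): n = 3644; a·d/n = 674·1516/3644 = 280.4018; b·c/n = 761·693/3644 = 144.7237
OR_MH = (913.4878 + 280.4018) / (80.9225 + 144.7237) = 1193.8896 / 225.6462 = 5.29098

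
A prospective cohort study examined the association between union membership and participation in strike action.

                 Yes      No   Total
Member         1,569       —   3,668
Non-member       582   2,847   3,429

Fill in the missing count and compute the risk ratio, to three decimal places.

2.520

The missing cell is in the exposed row: 3668 − 1569 = 2099.
So a = 1569, b = 2099, c = 582, d = 2847.
RR = [a/(a+b)] / [c/(c+d)] = (1569/3668) / (582/3429) = 0.42775/0.16973 = 2.52022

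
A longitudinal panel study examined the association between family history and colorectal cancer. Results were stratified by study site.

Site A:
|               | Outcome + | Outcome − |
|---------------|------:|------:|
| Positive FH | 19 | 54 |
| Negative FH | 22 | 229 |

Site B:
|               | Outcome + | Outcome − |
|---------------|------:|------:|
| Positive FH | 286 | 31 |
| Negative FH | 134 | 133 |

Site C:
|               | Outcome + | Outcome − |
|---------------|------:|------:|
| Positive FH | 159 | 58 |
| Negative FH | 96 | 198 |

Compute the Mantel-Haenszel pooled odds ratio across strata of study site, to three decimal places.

6.467

OR_MH = Σ(aᵢdᵢ/nᵢ) / Σ(bᵢcᵢ/nᵢ), where nᵢ is the stratum total.
Stratum 1 (Site A): n = 324; a·d/n = 19·229/324 = 13.4290; b·c/n = 54·22/324 = 3.6667
Stratum 2 (Site B): n = 584; a·d/n = 286·133/584 = 65.1336; b·c/n = 31·134/584 = 7.1130
Stratum 3 (Site C): n = 511; a·d/n = 159·198/511 = 61.6086; b·c/n = 58·96/511 = 10.8963
OR_MH = (13.4290 + 65.1336 + 61.6086) / (3.6667 + 7.1130 + 10.8963) = 140.1712 / 21.6760 = 6.46666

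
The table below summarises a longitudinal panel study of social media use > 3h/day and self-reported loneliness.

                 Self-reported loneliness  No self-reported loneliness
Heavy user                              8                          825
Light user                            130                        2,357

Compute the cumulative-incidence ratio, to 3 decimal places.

Cells: a = 8, b = 825, c = 130, d = 2357.
Risk in exposed = 8/833 = 0.00960; risk in unexposed = 130/2487 = 0.05227.
RR = 0.00960 / 0.05227 = 0.18373
The risk is 82% lower among the exposed than among the unexposed.

0.184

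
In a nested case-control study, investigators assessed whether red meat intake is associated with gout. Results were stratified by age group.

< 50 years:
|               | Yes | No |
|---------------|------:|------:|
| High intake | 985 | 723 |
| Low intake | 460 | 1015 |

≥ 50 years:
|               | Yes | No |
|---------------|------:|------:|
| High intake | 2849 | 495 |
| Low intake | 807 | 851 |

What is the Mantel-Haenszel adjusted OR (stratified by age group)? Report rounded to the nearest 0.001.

4.333

OR_MH = Σ(aᵢdᵢ/nᵢ) / Σ(bᵢcᵢ/nᵢ), where nᵢ is the stratum total.
Stratum 1 (< 50 years): n = 3183; a·d/n = 985·1015/3183 = 314.0983; b·c/n = 723·460/3183 = 104.4863
Stratum 2 (≥ 50 years): n = 5002; a·d/n = 2849·851/5002 = 484.7059; b·c/n = 495·807/5002 = 79.8611
OR_MH = (314.0983 + 484.7059) / (104.4863 + 79.8611) = 798.8043 / 184.3474 = 4.33315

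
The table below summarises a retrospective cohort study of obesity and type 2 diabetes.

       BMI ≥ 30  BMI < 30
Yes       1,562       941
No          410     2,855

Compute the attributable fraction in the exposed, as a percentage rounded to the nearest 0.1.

68.7

Reading the table with exposure as columns: a = 1562 (BMI ≥ 30, case), b = 410 (BMI ≥ 30, non-case), c = 941 (BMI < 30, case), d = 2855.
Risk in exposed = 1562/1972 = 0.79209; risk in unexposed = 941/3796 = 0.24789.
RR = 0.79209/0.24789 = 3.19529
AR% = (RR − 1)/RR × 100 = (3.19529 − 1)/3.19529 × 100 = 68.7040%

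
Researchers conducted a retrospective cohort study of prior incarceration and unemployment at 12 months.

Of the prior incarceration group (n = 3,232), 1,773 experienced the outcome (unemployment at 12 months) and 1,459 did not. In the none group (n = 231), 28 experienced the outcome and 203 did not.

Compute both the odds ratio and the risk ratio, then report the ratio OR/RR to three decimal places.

1.947

From the description: a = 1773, b = 1459, c = 28, d = 203.
OR = (1773·203)/(1459·28) = 359919/40852 = 8.81032
Risk in exposed = 1773/3232 = 0.54858; risk in unexposed = 28/231 = 0.12121; RR = 4.52576
OR/RR = 8.81032 / 4.52576 = 1.94670
The outcome is not rare, so the OR lies further from 1 than the RR.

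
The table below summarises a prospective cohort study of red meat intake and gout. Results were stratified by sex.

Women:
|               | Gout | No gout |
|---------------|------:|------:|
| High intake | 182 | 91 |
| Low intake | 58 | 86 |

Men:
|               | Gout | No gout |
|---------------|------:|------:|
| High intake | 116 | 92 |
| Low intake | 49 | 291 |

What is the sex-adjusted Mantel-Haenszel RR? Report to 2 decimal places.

2.38

RR_MH = Σ(aᵢ·n₀ᵢ/nᵢ) / Σ(cᵢ·n₁ᵢ/nᵢ), with n₁ᵢ = aᵢ+bᵢ (exposed), n₀ᵢ = cᵢ+dᵢ (unexposed), nᵢ = n₁ᵢ+n₀ᵢ.
Stratum 1 (Women): n₁ = 273, n₀ = 144, n = 417; a·n₀/n = 182·144/417 = 62.8489; c·n₁/n = 58·273/417 = 37.9712
Stratum 2 (Men): n₁ = 208, n₀ = 340, n = 548; a·n₀/n = 116·340/548 = 71.9708; c·n₁/n = 49·208/548 = 18.5985
RR_MH = (62.8489 + 71.9708) / (37.9712 + 18.5985) = 134.8197 / 56.5698 = 2.38325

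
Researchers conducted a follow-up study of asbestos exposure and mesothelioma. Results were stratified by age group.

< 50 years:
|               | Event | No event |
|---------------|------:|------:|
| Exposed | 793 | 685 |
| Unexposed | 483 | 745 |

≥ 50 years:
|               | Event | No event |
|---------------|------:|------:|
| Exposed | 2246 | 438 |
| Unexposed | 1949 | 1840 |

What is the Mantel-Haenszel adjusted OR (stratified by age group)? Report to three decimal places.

OR_MH = Σ(aᵢdᵢ/nᵢ) / Σ(bᵢcᵢ/nᵢ), where nᵢ is the stratum total.
Stratum 1 (< 50 years): n = 2706; a·d/n = 793·745/2706 = 218.3241; b·c/n = 685·483/2706 = 122.2672
Stratum 2 (≥ 50 years): n = 6473; a·d/n = 2246·1840/6473 = 638.4428; b·c/n = 438·1949/6473 = 131.8804
OR_MH = (218.3241 + 638.4428) / (122.2672 + 131.8804) = 856.7669 / 254.1476 = 3.37114

3.371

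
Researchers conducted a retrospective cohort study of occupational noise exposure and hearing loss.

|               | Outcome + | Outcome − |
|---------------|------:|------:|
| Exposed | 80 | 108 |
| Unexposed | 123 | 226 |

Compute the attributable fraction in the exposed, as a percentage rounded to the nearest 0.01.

17.18

Cells: a = 80, b = 108, c = 123, d = 226.
Risk in exposed = 80/188 = 0.42553; risk in unexposed = 123/349 = 0.35244.
RR = 0.42553/0.35244 = 1.20740
AR% = (RR − 1)/RR × 100 = (1.20740 − 1)/1.20740 × 100 = 17.1777%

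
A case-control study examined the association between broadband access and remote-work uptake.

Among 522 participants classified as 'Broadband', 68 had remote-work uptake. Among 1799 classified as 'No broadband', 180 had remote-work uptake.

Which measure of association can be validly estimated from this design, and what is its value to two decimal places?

1.35

From the description: a = 68, b = 454, c = 180, d = 1619.
This is a case-control study: participants were sampled on outcome status, so risks in the source population cannot be estimated directly — relative risk is not valid here. The odds ratio is the appropriate measure.
OR = (a·d)/(b·c) = (68 × 1619) / (454 × 180) = 110092 / 81720 = 1.34719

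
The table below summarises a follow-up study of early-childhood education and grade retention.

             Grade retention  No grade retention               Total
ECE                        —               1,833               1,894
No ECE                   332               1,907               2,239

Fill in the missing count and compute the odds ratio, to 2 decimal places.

The missing cell is in the exposed row: 1894 − 1833 = 61.
So a = 61, b = 1833, c = 332, d = 1907.
OR = (a·d)/(b·c) = (61 × 1907) / (1833 × 332) = 116327 / 608556 = 0.19115

0.19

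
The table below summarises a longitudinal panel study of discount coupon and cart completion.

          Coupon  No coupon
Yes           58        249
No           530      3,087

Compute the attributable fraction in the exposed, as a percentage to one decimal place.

Reading the table with exposure as columns: a = 58 (Coupon, case), b = 530 (Coupon, non-case), c = 249 (No coupon, case), d = 3087.
Risk in exposed = 58/588 = 0.09864; risk in unexposed = 249/3336 = 0.07464.
RR = 0.09864/0.07464 = 1.32153
AR% = (RR − 1)/RR × 100 = (1.32153 − 1)/1.32153 × 100 = 24.3302%

24.3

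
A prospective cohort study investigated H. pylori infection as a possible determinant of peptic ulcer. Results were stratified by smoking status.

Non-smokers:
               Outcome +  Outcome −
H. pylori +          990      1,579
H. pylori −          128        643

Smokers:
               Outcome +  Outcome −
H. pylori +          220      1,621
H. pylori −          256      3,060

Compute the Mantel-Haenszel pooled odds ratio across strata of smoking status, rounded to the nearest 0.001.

2.278

OR_MH = Σ(aᵢdᵢ/nᵢ) / Σ(bᵢcᵢ/nᵢ), where nᵢ is the stratum total.
Stratum 1 (Non-smokers): n = 3340; a·d/n = 990·643/3340 = 190.5898; b·c/n = 1579·128/3340 = 60.5126
Stratum 2 (Smokers): n = 5157; a·d/n = 220·3060/5157 = 130.5410; b·c/n = 1621·256/5157 = 80.4685
OR_MH = (190.5898 + 130.5410) / (60.5126 + 80.4685) = 321.1308 / 140.9811 = 2.27783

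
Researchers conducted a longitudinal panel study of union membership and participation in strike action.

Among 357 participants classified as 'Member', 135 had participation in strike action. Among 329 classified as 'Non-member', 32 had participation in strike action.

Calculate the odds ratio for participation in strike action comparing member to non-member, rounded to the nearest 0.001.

From the description: a = 135, b = 222, c = 32, d = 297.
OR = (a·d)/(b·c) = (135 × 297) / (222 × 32) = 40095 / 7104 = 5.64400
The odds of participation in strike action are about 5.64 times as high in the member group.

5.644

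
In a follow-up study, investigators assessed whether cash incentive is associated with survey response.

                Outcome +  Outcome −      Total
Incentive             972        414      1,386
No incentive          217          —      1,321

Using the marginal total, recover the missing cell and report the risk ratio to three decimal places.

4.269

The missing cell is in the unexposed row: 1321 − 217 = 1104.
So a = 972, b = 414, c = 217, d = 1104.
RR = [a/(a+b)] / [c/(c+d)] = (972/1386) / (217/1321) = 0.70130/0.16427 = 4.26920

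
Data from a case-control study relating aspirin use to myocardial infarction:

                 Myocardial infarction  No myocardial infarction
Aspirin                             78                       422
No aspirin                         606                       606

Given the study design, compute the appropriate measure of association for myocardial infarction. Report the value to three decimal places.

Cells: a = 78, b = 422, c = 606, d = 606.
This is a case-control study: participants were sampled on outcome status, so risks in the source population cannot be estimated directly — relative risk is not valid here. The odds ratio is the appropriate measure.
OR = (a·d)/(b·c) = (78 × 606) / (422 × 606) = 47268 / 255732 = 0.18483

0.185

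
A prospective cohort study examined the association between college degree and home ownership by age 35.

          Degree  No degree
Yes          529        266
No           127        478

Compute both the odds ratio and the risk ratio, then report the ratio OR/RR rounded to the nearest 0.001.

Reading the table with exposure as columns: a = 529 (Degree, case), b = 127 (Degree, non-case), c = 266 (No degree, case), d = 478.
OR = (529·478)/(127·266) = 252862/33782 = 7.48511
Risk in exposed = 529/656 = 0.80640; risk in unexposed = 266/744 = 0.35753; RR = 2.25550
OR/RR = 7.48511 / 2.25550 = 3.31860
The outcome is not rare, so the OR lies further from 1 than the RR.

3.319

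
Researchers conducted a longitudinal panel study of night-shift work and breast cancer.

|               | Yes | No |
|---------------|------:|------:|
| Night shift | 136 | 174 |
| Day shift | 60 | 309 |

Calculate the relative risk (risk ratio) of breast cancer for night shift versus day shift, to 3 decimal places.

2.698

Cells: a = 136, b = 174, c = 60, d = 309.
Risk in exposed = 136/310 = 0.43871; risk in unexposed = 60/369 = 0.16260.
RR = 0.43871 / 0.16260 = 2.69806
The risk among the exposed is 2.70 times that among the unexposed.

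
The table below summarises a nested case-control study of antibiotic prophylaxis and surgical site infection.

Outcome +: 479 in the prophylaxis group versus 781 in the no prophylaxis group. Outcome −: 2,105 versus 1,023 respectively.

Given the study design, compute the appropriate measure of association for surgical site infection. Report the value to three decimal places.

0.298

From the description: a = 479, b = 2105, c = 781, d = 1023.
This is a nested case-control study: participants were sampled on outcome status, so risks in the source population cannot be estimated directly — relative risk is not valid here. The odds ratio is the appropriate measure.
OR = (a·d)/(b·c) = (479 × 1023) / (2105 × 781) = 490017 / 1644005 = 0.29806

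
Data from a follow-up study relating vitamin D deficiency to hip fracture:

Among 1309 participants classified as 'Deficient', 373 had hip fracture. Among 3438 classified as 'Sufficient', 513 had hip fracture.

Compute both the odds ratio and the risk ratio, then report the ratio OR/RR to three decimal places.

1.190

From the description: a = 373, b = 936, c = 513, d = 2925.
OR = (373·2925)/(936·513) = 1091025/480168 = 2.27217
Risk in exposed = 373/1309 = 0.28495; risk in unexposed = 513/3438 = 0.14921; RR = 1.90967
OR/RR = 2.27217 / 1.90967 = 1.18983
The outcome is not rare, so the OR lies further from 1 than the RR.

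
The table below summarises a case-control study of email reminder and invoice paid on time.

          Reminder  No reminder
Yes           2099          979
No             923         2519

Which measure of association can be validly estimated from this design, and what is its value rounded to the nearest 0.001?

5.851

Reading the table with exposure as columns: a = 2099 (Reminder, case), b = 923 (Reminder, non-case), c = 979 (No reminder, case), d = 2519.
This is a case-control study: participants were sampled on outcome status, so risks in the source population cannot be estimated directly — relative risk is not valid here. The odds ratio is the appropriate measure.
OR = (a·d)/(b·c) = (2099 × 2519) / (923 × 979) = 5287381 / 903617 = 5.85135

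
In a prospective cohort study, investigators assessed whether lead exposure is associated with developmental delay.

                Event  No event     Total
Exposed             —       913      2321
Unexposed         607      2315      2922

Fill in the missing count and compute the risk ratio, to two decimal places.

The missing cell is in the exposed row: 2321 − 913 = 1408.
So a = 1408, b = 913, c = 607, d = 2315.
RR = [a/(a+b)] / [c/(c+d)] = (1408/2321) / (607/2922) = 0.60664/0.20773 = 2.92024

2.92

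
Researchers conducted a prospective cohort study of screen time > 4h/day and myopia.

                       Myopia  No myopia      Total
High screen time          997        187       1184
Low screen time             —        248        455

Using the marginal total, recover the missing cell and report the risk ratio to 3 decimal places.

The missing cell is in the unexposed row: 455 − 248 = 207.
So a = 997, b = 187, c = 207, d = 248.
RR = [a/(a+b)] / [c/(c+d)] = (997/1184) / (207/455) = 0.84206/0.45495 = 1.85091

1.851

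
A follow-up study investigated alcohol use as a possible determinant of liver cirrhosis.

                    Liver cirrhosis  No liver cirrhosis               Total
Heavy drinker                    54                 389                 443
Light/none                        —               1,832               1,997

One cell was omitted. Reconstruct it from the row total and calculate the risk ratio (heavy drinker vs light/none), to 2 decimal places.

1.48

The missing cell is in the unexposed row: 1997 − 1832 = 165.
So a = 54, b = 389, c = 165, d = 1832.
RR = [a/(a+b)] / [c/(c+d)] = (54/443) / (165/1997) = 0.12190/0.08262 = 1.47531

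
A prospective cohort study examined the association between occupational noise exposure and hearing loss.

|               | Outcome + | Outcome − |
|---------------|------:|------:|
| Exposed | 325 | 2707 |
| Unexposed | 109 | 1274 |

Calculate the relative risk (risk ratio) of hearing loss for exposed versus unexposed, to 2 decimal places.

1.36

Cells: a = 325, b = 2707, c = 109, d = 1274.
Risk in exposed = 325/3032 = 0.10719; risk in unexposed = 109/1383 = 0.07881.
RR = 0.10719 / 0.07881 = 1.36003
The risk among the exposed is 1.36 times that among the unexposed.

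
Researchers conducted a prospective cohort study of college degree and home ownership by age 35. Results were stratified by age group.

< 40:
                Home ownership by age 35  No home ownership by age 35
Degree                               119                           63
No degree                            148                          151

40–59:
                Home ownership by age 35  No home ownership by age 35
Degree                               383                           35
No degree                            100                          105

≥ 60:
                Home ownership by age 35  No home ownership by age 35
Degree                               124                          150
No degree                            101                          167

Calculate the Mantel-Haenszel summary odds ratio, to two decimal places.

OR_MH = Σ(aᵢdᵢ/nᵢ) / Σ(bᵢcᵢ/nᵢ), where nᵢ is the stratum total.
Stratum 1 (< 40): n = 481; a·d/n = 119·151/481 = 37.3576; b·c/n = 63·148/481 = 19.3846
Stratum 2 (40–59): n = 623; a·d/n = 383·105/623 = 64.5506; b·c/n = 35·100/623 = 5.6180
Stratum 3 (≥ 60): n = 542; a·d/n = 124·167/542 = 38.2066; b·c/n = 150·101/542 = 27.9520
OR_MH = (37.3576 + 64.5506 + 38.2066) / (19.3846 + 5.6180 + 27.9520) = 140.1148 / 52.9546 = 2.64594

2.65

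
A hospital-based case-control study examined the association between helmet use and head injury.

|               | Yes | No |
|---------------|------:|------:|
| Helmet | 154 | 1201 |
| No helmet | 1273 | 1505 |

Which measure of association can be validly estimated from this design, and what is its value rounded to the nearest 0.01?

Cells: a = 154, b = 1201, c = 1273, d = 1505.
This is a hospital-based case-control study: participants were sampled on outcome status, so risks in the source population cannot be estimated directly — relative risk is not valid here. The odds ratio is the appropriate measure.
OR = (a·d)/(b·c) = (154 × 1505) / (1201 × 1273) = 231770 / 1528873 = 0.15160

0.15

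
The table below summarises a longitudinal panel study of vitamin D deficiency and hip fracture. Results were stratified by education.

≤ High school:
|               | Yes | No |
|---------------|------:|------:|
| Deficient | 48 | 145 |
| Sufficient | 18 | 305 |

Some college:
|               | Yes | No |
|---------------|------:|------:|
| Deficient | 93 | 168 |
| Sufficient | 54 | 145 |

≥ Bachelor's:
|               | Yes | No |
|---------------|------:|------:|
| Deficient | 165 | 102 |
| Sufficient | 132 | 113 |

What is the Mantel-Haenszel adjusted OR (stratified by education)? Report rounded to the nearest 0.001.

1.842

OR_MH = Σ(aᵢdᵢ/nᵢ) / Σ(bᵢcᵢ/nᵢ), where nᵢ is the stratum total.
Stratum 1 (≤ High school): n = 516; a·d/n = 48·305/516 = 28.3721; b·c/n = 145·18/516 = 5.0581
Stratum 2 (Some college): n = 460; a·d/n = 93·145/460 = 29.3152; b·c/n = 168·54/460 = 19.7217
Stratum 3 (≥ Bachelor's): n = 512; a·d/n = 165·113/512 = 36.4160; b·c/n = 102·132/512 = 26.2969
OR_MH = (28.3721 + 29.3152 + 36.4160) / (5.0581 + 19.7217 + 26.2969) = 94.1033 / 51.0768 = 1.84239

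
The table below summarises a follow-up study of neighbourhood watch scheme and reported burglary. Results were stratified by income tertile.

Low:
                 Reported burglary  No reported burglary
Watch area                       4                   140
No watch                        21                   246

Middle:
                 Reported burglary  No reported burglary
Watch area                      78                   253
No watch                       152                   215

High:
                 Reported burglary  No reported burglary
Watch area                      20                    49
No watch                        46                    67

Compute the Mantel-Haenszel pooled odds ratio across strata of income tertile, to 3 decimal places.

OR_MH = Σ(aᵢdᵢ/nᵢ) / Σ(bᵢcᵢ/nᵢ), where nᵢ is the stratum total.
Stratum 1 (Low): n = 411; a·d/n = 4·246/411 = 2.3942; b·c/n = 140·21/411 = 7.1533
Stratum 2 (Middle): n = 698; a·d/n = 78·215/698 = 24.0258; b·c/n = 253·152/698 = 55.0946
Stratum 3 (High): n = 182; a·d/n = 20·67/182 = 7.3626; b·c/n = 49·46/182 = 12.3846
OR_MH = (2.3942 + 24.0258 + 7.3626) / (7.1533 + 55.0946 + 12.3846) = 33.7826 / 74.6325 = 0.45265

0.453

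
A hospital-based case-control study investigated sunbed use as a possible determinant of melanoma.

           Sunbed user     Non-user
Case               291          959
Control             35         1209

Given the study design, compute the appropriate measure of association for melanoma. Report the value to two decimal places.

Reading the table with exposure as columns: a = 291 (Sunbed user, case), b = 35 (Sunbed user, non-case), c = 959 (Non-user, case), d = 1209.
This is a hospital-based case-control study: participants were sampled on outcome status, so risks in the source population cannot be estimated directly — relative risk is not valid here. The odds ratio is the appropriate measure.
OR = (a·d)/(b·c) = (291 × 1209) / (35 × 959) = 351819 / 33565 = 10.48172

10.48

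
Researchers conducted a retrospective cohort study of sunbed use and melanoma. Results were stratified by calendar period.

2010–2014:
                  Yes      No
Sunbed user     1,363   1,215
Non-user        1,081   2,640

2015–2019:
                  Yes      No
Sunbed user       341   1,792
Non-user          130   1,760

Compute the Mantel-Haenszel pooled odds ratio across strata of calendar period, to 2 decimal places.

2.70

OR_MH = Σ(aᵢdᵢ/nᵢ) / Σ(bᵢcᵢ/nᵢ), where nᵢ is the stratum total.
Stratum 1 (2010–2014): n = 6299; a·d/n = 1363·2640/6299 = 571.2526; b·c/n = 1215·1081/6299 = 208.5117
Stratum 2 (2015–2019): n = 4023; a·d/n = 341·1760/4023 = 149.1822; b·c/n = 1792·130/4023 = 57.9070
OR_MH = (571.2526 + 149.1822) / (208.5117 + 57.9070) = 720.4348 / 266.4187 = 2.70414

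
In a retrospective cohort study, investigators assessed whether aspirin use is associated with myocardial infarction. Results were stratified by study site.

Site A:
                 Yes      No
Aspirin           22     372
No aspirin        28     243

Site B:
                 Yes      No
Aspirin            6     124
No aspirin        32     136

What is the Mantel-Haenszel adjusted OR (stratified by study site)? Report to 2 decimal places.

OR_MH = Σ(aᵢdᵢ/nᵢ) / Σ(bᵢcᵢ/nᵢ), where nᵢ is the stratum total.
Stratum 1 (Site A): n = 665; a·d/n = 22·243/665 = 8.0391; b·c/n = 372·28/665 = 15.6632
Stratum 2 (Site B): n = 298; a·d/n = 6·136/298 = 2.7383; b·c/n = 124·32/298 = 13.3154
OR_MH = (8.0391 + 2.7383) / (15.6632 + 13.3154) = 10.7774 / 28.9786 = 0.37191

0.37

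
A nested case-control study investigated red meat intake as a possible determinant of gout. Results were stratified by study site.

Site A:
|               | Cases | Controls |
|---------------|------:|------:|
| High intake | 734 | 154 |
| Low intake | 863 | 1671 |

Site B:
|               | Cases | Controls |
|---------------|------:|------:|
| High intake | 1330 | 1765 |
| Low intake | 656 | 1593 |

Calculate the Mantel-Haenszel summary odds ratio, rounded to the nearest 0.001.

2.955

OR_MH = Σ(aᵢdᵢ/nᵢ) / Σ(bᵢcᵢ/nᵢ), where nᵢ is the stratum total.
Stratum 1 (Site A): n = 3422; a·d/n = 734·1671/3422 = 358.4202; b·c/n = 154·863/3422 = 38.8375
Stratum 2 (Site B): n = 5344; a·d/n = 1330·1593/5344 = 396.4615; b·c/n = 1765·656/5344 = 216.6617
OR_MH = (358.4202 + 396.4615) / (38.8375 + 216.6617) = 754.8817 / 255.4992 = 2.95454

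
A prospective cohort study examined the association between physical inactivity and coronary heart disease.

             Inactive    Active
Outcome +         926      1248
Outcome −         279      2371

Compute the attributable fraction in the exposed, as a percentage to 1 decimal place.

55.1

Reading the table with exposure as columns: a = 926 (Inactive, case), b = 279 (Inactive, non-case), c = 1248 (Active, case), d = 2371.
Risk in exposed = 926/1205 = 0.76846; risk in unexposed = 1248/3619 = 0.34485.
RR = 0.76846/0.34485 = 2.22842
AR% = (RR − 1)/RR × 100 = (2.22842 − 1)/2.22842 × 100 = 55.1252%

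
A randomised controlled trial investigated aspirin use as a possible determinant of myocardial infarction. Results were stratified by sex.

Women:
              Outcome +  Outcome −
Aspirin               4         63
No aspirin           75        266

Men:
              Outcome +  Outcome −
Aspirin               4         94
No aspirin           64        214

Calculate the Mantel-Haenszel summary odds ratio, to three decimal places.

0.177

OR_MH = Σ(aᵢdᵢ/nᵢ) / Σ(bᵢcᵢ/nᵢ), where nᵢ is the stratum total.
Stratum 1 (Women): n = 408; a·d/n = 4·266/408 = 2.6078; b·c/n = 63·75/408 = 11.5809
Stratum 2 (Men): n = 376; a·d/n = 4·214/376 = 2.2766; b·c/n = 94·64/376 = 16.0000
OR_MH = (2.6078 + 2.2766) / (11.5809 + 16.0000) = 4.8844 / 27.5809 = 0.17710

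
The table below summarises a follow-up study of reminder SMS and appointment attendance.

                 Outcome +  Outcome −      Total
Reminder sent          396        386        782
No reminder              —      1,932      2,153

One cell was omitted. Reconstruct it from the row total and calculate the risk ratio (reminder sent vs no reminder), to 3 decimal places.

The missing cell is in the unexposed row: 2153 − 1932 = 221.
So a = 396, b = 386, c = 221, d = 1932.
RR = [a/(a+b)] / [c/(c+d)] = (396/782) / (221/2153) = 0.50639/0.10265 = 4.93333

4.933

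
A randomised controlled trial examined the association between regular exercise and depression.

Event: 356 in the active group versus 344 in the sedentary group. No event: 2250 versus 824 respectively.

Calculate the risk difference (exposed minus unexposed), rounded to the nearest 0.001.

-0.158

From the description: a = 356, b = 2250, c = 344, d = 824.
Risk in exposed = 356/2606 = 0.136608; risk in unexposed = 344/1168 = 0.294521.
Risk difference = 0.136608 − 0.294521 = -0.157913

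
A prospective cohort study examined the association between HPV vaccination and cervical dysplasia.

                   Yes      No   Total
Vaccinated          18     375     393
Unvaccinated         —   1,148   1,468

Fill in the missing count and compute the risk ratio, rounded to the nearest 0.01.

0.21

The missing cell is in the unexposed row: 1468 − 1148 = 320.
So a = 18, b = 375, c = 320, d = 1148.
RR = [a/(a+b)] / [c/(c+d)] = (18/393) / (320/1468) = 0.04580/0.21798 = 0.21011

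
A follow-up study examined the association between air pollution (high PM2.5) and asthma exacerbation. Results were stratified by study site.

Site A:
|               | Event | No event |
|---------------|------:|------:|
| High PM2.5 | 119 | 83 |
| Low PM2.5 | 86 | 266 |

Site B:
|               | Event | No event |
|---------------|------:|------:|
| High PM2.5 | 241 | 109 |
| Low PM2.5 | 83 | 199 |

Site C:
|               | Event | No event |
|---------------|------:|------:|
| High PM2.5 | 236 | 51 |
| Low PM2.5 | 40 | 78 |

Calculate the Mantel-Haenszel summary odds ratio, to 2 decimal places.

5.54

OR_MH = Σ(aᵢdᵢ/nᵢ) / Σ(bᵢcᵢ/nᵢ), where nᵢ is the stratum total.
Stratum 1 (Site A): n = 554; a·d/n = 119·266/554 = 57.1372; b·c/n = 83·86/554 = 12.8845
Stratum 2 (Site B): n = 632; a·d/n = 241·199/632 = 75.8845; b·c/n = 109·83/632 = 14.3149
Stratum 3 (Site C): n = 405; a·d/n = 236·78/405 = 45.4519; b·c/n = 51·40/405 = 5.0370
OR_MH = (57.1372 + 75.8845 + 45.4519) / (12.8845 + 14.3149 + 5.0370) = 178.4735 / 32.2364 = 5.53640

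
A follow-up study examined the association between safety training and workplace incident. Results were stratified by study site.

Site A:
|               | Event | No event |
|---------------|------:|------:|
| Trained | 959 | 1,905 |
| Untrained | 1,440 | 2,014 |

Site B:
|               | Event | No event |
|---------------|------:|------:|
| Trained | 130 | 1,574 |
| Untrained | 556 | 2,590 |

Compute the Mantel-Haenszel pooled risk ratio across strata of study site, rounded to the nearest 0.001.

RR_MH = Σ(aᵢ·n₀ᵢ/nᵢ) / Σ(cᵢ·n₁ᵢ/nᵢ), with n₁ᵢ = aᵢ+bᵢ (exposed), n₀ᵢ = cᵢ+dᵢ (unexposed), nᵢ = n₁ᵢ+n₀ᵢ.
Stratum 1 (Site A): n₁ = 2864, n₀ = 3454, n = 6318; a·n₀/n = 959·3454/6318 = 524.2776; c·n₁/n = 1440·2864/6318 = 652.7635
Stratum 2 (Site B): n₁ = 1704, n₀ = 3146, n = 4850; a·n₀/n = 130·3146/4850 = 84.3258; c·n₁/n = 556·1704/4850 = 195.3452
RR_MH = (524.2776 + 84.3258) / (652.7635 + 195.3452) = 608.6034 / 848.1087 = 0.71760

0.718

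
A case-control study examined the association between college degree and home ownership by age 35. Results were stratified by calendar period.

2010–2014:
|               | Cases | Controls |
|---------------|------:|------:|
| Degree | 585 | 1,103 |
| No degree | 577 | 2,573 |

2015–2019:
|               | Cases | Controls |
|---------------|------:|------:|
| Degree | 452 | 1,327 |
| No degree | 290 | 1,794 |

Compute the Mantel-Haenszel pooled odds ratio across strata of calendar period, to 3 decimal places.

OR_MH = Σ(aᵢdᵢ/nᵢ) / Σ(bᵢcᵢ/nᵢ), where nᵢ is the stratum total.
Stratum 1 (2010–2014): n = 4838; a·d/n = 585·2573/4838 = 311.1213; b·c/n = 1103·577/4838 = 131.5484
Stratum 2 (2015–2019): n = 3863; a·d/n = 452·1794/3863 = 209.9115; b·c/n = 1327·290/3863 = 99.6195
OR_MH = (311.1213 + 209.9115) / (131.5484 + 99.6195) = 521.0328 / 231.1678 = 2.25392

2.254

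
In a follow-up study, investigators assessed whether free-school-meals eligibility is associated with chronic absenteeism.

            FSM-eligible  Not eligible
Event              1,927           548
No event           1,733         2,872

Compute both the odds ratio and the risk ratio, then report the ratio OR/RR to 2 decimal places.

Reading the table with exposure as columns: a = 1927 (FSM-eligible, case), b = 1733 (FSM-eligible, non-case), c = 548 (Not eligible, case), d = 2872.
OR = (1927·2872)/(1733·548) = 5534344/949684 = 5.82756
Risk in exposed = 1927/3660 = 0.52650; risk in unexposed = 548/3420 = 0.16023; RR = 3.28584
OR/RR = 5.82756 / 3.28584 = 1.77354
The outcome is not rare, so the OR lies further from 1 than the RR.

1.77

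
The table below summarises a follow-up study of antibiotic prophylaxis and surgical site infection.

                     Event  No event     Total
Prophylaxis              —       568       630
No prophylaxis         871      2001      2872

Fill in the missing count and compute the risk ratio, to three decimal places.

The missing cell is in the exposed row: 630 − 568 = 62.
So a = 62, b = 568, c = 871, d = 2001.
RR = [a/(a+b)] / [c/(c+d)] = (62/630) / (871/2872) = 0.09841/0.30327 = 0.32450

0.325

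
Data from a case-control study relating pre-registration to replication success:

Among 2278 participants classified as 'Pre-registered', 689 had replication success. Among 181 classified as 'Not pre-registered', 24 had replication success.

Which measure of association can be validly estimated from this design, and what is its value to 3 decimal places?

From the description: a = 689, b = 1589, c = 24, d = 157.
This is a case-control study: participants were sampled on outcome status, so risks in the source population cannot be estimated directly — relative risk is not valid here. The odds ratio is the appropriate measure.
OR = (a·d)/(b·c) = (689 × 157) / (1589 × 24) = 108173 / 38136 = 2.83651

2.837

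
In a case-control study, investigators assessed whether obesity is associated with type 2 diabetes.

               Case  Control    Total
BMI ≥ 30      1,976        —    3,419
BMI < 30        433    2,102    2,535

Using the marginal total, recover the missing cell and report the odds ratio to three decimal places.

The missing cell is in the exposed row: 3419 − 1976 = 1443.
So a = 1976, b = 1443, c = 433, d = 2102.
OR = (a·d)/(b·c) = (1976 × 2102) / (1443 × 433) = 4153552 / 624819 = 6.64761

6.648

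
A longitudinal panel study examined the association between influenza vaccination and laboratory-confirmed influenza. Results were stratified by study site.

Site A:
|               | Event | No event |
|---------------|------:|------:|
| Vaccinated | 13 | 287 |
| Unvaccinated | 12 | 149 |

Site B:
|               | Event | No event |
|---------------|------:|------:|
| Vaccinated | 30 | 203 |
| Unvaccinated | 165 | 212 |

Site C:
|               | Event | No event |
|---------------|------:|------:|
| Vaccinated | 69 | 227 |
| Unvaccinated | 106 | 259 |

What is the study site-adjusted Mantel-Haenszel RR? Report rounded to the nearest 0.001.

0.517

RR_MH = Σ(aᵢ·n₀ᵢ/nᵢ) / Σ(cᵢ·n₁ᵢ/nᵢ), with n₁ᵢ = aᵢ+bᵢ (exposed), n₀ᵢ = cᵢ+dᵢ (unexposed), nᵢ = n₁ᵢ+n₀ᵢ.
Stratum 1 (Site A): n₁ = 300, n₀ = 161, n = 461; a·n₀/n = 13·161/461 = 4.5401; c·n₁/n = 12·300/461 = 7.8091
Stratum 2 (Site B): n₁ = 233, n₀ = 377, n = 610; a·n₀/n = 30·377/610 = 18.5410; c·n₁/n = 165·233/610 = 63.0246
Stratum 3 (Site C): n₁ = 296, n₀ = 365, n = 661; a·n₀/n = 69·365/661 = 38.1014; c·n₁/n = 106·296/661 = 47.4675
RR_MH = (4.5401 + 18.5410 + 38.1014) / (7.8091 + 63.0246 + 47.4675) = 61.1825 / 118.3012 = 0.51718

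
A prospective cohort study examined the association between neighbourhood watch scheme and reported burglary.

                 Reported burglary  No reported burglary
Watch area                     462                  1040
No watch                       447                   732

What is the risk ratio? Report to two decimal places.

0.81

Cells: a = 462, b = 1040, c = 447, d = 732.
Risk in exposed = 462/1502 = 0.30759; risk in unexposed = 447/1179 = 0.37913.
RR = 0.30759 / 0.37913 = 0.81129
The risk is 19% lower among the exposed than among the unexposed.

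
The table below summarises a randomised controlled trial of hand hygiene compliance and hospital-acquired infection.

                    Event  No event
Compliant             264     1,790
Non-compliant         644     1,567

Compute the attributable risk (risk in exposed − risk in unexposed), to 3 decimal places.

Cells: a = 264, b = 1790, c = 644, d = 1567.
Risk in exposed = 264/2054 = 0.128530; risk in unexposed = 644/2211 = 0.291271.
Risk difference = 0.128530 − 0.291271 = -0.162741

-0.163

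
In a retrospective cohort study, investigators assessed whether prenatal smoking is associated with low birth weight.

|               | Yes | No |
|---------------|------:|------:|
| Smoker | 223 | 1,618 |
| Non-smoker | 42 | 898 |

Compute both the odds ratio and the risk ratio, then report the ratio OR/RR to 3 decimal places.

Cells: a = 223, b = 1618, c = 42, d = 898.
OR = (223·898)/(1618·42) = 200254/67956 = 2.94682
Risk in exposed = 223/1841 = 0.12113; risk in unexposed = 42/940 = 0.04468; RR = 2.71100
OR/RR = 2.94682 / 2.71100 = 1.08699
The outcome is not rare, so the OR lies further from 1 than the RR.

1.087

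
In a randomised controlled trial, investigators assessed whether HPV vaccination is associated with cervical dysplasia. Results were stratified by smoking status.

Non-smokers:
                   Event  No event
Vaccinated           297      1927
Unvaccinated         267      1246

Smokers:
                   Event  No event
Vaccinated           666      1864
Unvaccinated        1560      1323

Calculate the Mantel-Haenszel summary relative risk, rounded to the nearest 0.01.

RR_MH = Σ(aᵢ·n₀ᵢ/nᵢ) / Σ(cᵢ·n₁ᵢ/nᵢ), with n₁ᵢ = aᵢ+bᵢ (exposed), n₀ᵢ = cᵢ+dᵢ (unexposed), nᵢ = n₁ᵢ+n₀ᵢ.
Stratum 1 (Non-smokers): n₁ = 2224, n₀ = 1513, n = 3737; a·n₀/n = 297·1513/3737 = 120.2465; c·n₁/n = 267·2224/3737 = 158.8997
Stratum 2 (Smokers): n₁ = 2530, n₀ = 2883, n = 5413; a·n₀/n = 666·2883/5413 = 354.7161; c·n₁/n = 1560·2530/5413 = 729.1336
RR_MH = (120.2465 + 354.7161) / (158.8997 + 729.1336) = 474.9625 / 888.0332 = 0.53485

0.53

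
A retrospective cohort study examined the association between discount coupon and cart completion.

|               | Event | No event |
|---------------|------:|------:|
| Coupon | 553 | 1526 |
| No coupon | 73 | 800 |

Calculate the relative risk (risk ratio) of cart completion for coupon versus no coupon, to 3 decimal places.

3.181

Cells: a = 553, b = 1526, c = 73, d = 800.
Risk in exposed = 553/2079 = 0.26599; risk in unexposed = 73/873 = 0.08362.
RR = 0.26599 / 0.08362 = 3.18099
The risk among the exposed is 3.18 times that among the unexposed.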